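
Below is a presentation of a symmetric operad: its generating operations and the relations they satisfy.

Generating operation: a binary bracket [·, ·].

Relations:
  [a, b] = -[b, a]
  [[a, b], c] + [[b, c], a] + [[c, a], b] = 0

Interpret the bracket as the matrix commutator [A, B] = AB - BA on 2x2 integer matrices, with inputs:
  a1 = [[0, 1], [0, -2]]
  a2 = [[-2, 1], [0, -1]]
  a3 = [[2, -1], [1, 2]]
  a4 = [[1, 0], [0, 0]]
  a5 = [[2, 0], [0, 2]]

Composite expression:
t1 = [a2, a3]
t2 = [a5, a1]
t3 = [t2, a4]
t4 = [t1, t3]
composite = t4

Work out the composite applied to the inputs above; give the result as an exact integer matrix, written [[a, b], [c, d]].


[[0, 0], [0, 0]]


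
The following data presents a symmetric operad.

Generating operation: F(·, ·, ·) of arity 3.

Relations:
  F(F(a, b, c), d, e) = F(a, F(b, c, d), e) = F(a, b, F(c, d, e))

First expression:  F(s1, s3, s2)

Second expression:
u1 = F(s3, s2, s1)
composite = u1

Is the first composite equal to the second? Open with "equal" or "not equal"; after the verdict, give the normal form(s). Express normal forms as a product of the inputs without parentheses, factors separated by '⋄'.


The first expression reduces to s1 ⋄ s3 ⋄ s2
The second expression reduces to s3 ⋄ s2 ⋄ s1
Different reductions; not equal.

not equal: they reduce to s1 ⋄ s3 ⋄ s2 and s3 ⋄ s2 ⋄ s1


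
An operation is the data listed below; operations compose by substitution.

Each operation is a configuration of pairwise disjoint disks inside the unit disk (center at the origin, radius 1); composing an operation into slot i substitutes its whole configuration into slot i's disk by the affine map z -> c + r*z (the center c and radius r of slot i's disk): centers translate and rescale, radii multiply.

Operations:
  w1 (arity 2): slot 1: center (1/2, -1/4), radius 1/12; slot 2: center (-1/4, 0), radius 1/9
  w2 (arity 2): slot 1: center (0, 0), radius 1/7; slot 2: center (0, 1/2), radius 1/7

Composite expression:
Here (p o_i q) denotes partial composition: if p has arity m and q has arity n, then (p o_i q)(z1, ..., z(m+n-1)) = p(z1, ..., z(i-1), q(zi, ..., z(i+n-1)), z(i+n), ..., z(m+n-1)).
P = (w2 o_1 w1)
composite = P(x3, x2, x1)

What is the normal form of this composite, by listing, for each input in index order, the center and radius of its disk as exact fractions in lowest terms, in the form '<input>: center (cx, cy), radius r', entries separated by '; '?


x1: center (0, 1/2), radius 1/7; x2: center (-1/28, 0), radius 1/63; x3: center (1/14, -1/28), radius 1/84

Follow each x-input down from w2: c' goes to c + r*c', radius to r*r'.
tracing x3 down its 2-map path: center (1/14, -1/28), radius 1/84
tracing x2 down its 2-map path: center (-1/28, 0), radius 1/63
tracing x1 down its 1-map path: center (0, 1/2), radius 1/7


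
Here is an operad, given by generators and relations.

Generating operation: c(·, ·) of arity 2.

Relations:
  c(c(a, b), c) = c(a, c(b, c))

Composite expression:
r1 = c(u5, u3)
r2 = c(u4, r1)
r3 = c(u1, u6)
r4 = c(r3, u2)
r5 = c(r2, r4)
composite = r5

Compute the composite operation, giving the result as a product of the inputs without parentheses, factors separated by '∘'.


u4 ∘ u5 ∘ u3 ∘ u1 ∘ u6 ∘ u2

Under associativity of c, the answer is the u's in reading order.
c(u5, u3) unparenthesizes to u5 ∘ u3
c(u4, c(u5, u3)) unparenthesizes to u4 ∘ u5 ∘ u3
c(u1, u6) unparenthesizes to u1 ∘ u6
c(c(u1, u6), u2) unparenthesizes to u1 ∘ u6 ∘ u2
c(c(u4, c(u5, u3)), c(c(u1, u6), u2)) unparenthesizes to u4 ∘ u5 ∘ u3 ∘ u1 ∘ u6 ∘ u2


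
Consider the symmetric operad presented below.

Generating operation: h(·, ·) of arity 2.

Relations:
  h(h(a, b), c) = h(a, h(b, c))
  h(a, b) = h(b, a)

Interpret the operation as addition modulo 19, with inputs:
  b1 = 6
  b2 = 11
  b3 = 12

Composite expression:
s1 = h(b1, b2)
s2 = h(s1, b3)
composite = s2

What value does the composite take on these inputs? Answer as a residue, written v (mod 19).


h(b1, b2) = 17
h(h(b1, b2), b3) = 10

10 (mod 19)


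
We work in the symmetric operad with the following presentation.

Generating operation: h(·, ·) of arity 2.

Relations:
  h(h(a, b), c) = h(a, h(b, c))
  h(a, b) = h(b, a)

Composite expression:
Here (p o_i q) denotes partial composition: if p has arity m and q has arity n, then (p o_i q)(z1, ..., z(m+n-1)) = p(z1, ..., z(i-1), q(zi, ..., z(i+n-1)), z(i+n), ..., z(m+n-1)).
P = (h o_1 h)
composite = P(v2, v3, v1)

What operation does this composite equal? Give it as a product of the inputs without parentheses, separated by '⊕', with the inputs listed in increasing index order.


Any arrangement under h is one operation, so sort the v-inputs.
h(v2, v3) flattens to v2 ⊕ v3
h(h(v2, v3), v1) flattens to v2 ⊕ v3 ⊕ v1
reordering the factors by index: v1 ⊕ v2 ⊕ v3

v1 ⊕ v2 ⊕ v3


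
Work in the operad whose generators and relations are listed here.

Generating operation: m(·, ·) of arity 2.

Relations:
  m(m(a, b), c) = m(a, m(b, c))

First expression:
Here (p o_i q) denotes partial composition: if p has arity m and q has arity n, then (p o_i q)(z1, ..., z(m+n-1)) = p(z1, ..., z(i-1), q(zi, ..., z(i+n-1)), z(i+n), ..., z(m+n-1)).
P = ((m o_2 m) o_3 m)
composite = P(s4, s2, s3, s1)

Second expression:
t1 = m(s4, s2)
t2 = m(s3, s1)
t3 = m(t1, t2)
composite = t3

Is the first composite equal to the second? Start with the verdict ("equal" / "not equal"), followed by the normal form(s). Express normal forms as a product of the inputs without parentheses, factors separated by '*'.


equal; the common form is s4 * s2 * s3 * s1

The first composite normalizes to s4 * s2 * s3 * s1
The second composite normalizes to s4 * s2 * s3 * s1
Same normal form: equal.


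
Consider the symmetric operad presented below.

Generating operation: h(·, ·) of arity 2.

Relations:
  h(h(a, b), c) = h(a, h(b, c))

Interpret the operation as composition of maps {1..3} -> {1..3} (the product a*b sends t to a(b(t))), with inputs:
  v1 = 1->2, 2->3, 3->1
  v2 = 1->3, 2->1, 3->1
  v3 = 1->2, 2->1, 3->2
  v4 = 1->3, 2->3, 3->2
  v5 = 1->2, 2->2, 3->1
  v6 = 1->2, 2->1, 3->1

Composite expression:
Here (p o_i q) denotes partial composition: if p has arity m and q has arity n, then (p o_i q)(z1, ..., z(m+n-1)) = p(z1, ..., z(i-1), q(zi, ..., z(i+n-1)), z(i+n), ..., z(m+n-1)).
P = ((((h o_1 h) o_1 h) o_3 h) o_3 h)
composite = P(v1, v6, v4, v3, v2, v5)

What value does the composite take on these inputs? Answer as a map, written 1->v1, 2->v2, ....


1->2, 2->2, 3->2

h(v1, v6) = 1->3, 2->2, 3->2
h(v4, v3) = 1->3, 2->3, 3->3
h(h(v4, v3), v2) = 1->3, 2->3, 3->3
h(h(v1, v6), h(h(v4, v3), v2)) = 1->2, 2->2, 3->2
h(h(h(v1, v6), h(h(v4, v3), v2)), v5) = 1->2, 2->2, 3->2


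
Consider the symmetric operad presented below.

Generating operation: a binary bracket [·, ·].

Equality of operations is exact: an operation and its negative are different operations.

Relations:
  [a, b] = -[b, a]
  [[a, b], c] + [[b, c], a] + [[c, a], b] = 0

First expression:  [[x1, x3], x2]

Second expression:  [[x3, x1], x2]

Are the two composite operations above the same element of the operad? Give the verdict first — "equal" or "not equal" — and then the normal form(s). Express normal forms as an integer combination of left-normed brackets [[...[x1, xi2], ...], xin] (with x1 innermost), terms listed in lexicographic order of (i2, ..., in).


not equal; the first gives [[x1, x3], x2] and the second -[[x1, x3], x2]


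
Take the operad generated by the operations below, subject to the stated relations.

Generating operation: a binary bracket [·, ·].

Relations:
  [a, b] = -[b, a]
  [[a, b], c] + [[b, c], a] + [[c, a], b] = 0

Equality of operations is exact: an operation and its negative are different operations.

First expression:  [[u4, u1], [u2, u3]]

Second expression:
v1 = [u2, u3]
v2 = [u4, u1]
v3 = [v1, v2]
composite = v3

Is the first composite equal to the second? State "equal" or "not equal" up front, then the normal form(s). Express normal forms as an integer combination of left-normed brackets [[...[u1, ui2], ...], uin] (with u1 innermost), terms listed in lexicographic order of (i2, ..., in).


not equal; the first gives -[[[u1, u4], u2], u3] + [[[u1, u4], u3], u2] and the second [[[u1, u4], u2], u3] - [[[u1, u4], u3], u2]

The first expression reduces to -[[[u1, u4], u2], u3] + [[[u1, u4], u3], u2]
The second expression reduces to [[[u1, u4], u2], u3] - [[[u1, u4], u3], u2]
They disagree, so not equal.


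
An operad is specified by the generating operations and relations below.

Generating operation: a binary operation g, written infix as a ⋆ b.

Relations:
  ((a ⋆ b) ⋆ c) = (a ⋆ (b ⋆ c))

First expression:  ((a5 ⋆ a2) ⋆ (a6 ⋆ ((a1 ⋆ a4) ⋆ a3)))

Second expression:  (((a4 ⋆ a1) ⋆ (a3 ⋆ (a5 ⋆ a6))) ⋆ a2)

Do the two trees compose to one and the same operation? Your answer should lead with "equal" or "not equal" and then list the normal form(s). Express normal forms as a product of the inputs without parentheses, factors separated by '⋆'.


The first composite normalizes to a5 ⋆ a2 ⋆ a6 ⋆ a1 ⋆ a4 ⋆ a3
The second composite normalizes to a4 ⋆ a1 ⋆ a3 ⋆ a5 ⋆ a6 ⋆ a2
The forms do not match — not equal.

not equal — first a5 ⋆ a2 ⋆ a6 ⋆ a1 ⋆ a4 ⋆ a3, second a4 ⋆ a1 ⋆ a3 ⋆ a5 ⋆ a6 ⋆ a2


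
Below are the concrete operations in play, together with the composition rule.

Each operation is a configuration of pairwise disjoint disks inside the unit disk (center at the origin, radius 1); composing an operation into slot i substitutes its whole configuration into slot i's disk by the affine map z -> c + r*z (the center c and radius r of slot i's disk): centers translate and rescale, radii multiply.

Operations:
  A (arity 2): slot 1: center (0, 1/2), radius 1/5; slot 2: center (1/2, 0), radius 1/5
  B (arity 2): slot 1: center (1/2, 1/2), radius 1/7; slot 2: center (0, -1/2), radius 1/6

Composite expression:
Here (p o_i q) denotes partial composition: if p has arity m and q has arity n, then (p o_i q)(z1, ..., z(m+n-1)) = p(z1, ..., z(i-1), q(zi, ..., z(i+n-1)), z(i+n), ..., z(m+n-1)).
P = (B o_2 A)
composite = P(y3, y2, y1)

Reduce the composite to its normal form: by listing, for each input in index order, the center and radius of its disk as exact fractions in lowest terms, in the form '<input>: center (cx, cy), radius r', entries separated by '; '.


y1: center (1/12, -1/2), radius 1/30; y2: center (0, -5/12), radius 1/30; y3: center (1/2, 1/2), radius 1/7

Only the slot chain above each y matters under B; compose those maps.
for y3, the 1-step affine chain lands on center (1/2, 1/2), radius 1/7
for y2, the 2-step affine chain lands on center (0, -5/12), radius 1/30
for y1, the 2-step affine chain lands on center (1/12, -1/2), radius 1/30


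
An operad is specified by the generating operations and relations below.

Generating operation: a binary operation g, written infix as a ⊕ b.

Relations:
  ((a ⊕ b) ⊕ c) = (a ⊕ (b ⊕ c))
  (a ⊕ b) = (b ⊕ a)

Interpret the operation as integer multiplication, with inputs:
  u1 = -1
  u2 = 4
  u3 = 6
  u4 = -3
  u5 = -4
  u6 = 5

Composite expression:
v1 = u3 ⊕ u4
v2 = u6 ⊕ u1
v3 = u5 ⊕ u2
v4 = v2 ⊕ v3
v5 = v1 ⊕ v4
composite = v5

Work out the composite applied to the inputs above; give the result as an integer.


-1440

(u3 ⊕ u4) = -18
(u6 ⊕ u1) = -5
(u5 ⊕ u2) = -16
((u6 ⊕ u1) ⊕ (u5 ⊕ u2)) = 80
((u3 ⊕ u4) ⊕ ((u6 ⊕ u1) ⊕ (u5 ⊕ u2))) = -1440


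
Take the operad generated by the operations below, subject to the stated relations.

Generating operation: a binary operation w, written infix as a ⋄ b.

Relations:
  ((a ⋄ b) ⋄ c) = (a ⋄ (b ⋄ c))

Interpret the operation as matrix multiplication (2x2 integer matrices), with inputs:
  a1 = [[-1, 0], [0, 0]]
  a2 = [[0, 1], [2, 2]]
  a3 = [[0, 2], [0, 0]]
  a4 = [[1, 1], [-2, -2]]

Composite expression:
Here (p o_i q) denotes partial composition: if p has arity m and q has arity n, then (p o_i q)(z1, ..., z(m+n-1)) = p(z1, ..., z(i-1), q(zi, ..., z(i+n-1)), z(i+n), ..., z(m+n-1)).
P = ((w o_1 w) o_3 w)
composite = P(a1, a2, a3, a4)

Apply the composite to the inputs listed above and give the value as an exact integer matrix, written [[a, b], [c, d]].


[[0, 0], [0, 0]]

(a1 ⋄ a2) = [[0, -1], [0, 0]]
(a3 ⋄ a4) = [[-4, -4], [0, 0]]
((a1 ⋄ a2) ⋄ (a3 ⋄ a4)) = [[0, 0], [0, 0]]


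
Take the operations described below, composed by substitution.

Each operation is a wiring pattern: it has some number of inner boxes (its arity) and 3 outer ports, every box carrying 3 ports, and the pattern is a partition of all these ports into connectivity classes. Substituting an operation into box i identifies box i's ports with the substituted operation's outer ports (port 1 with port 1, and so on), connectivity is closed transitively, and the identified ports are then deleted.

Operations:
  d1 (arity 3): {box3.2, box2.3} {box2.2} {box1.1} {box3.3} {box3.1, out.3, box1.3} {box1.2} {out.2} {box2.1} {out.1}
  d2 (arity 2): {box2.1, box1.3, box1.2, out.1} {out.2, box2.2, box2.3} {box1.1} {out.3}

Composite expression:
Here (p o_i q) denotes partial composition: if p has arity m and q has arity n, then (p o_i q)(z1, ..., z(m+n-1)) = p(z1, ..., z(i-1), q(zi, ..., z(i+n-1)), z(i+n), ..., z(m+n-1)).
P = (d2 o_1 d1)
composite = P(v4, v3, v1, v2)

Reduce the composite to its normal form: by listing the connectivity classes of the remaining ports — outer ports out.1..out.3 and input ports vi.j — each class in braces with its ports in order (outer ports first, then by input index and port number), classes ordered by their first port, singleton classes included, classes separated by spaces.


Treat the ports identified at d2 as solder joints: merge, then drop.
the subtree at d1 composes to {out.1} {out.2} {out.3, v1.1, v4.3} {v1.2, v3.3} {v1.3} {v3.1} {v3.2} {v4.1} {v4.2} on (v4, v3, v1); out.j = own outer ports
the subtree at d2 composes to {out.1, v1.1, v2.1, v4.3} {out.2, v2.2, v2.3} {out.3} {v1.2, v3.3} {v1.3} {v3.1} {v3.2} {v4.1} {v4.2} on (v4, v3, v1, v2); out.j = own outer ports

{out.1, v1.1, v2.1, v4.3} {out.2, v2.2, v2.3} {out.3} {v1.2, v3.3} {v1.3} {v3.1} {v3.2} {v4.1} {v4.2}


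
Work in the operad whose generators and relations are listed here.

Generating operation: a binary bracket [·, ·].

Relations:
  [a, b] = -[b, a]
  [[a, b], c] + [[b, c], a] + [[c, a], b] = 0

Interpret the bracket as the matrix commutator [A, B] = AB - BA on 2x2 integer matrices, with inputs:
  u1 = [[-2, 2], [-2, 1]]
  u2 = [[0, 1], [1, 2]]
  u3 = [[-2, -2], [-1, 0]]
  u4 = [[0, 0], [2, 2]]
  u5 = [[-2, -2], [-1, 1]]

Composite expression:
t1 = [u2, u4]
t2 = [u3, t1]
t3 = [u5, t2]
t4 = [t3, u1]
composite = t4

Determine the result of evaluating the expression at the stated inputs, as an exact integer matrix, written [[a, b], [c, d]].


[[32, -44], [4, -32]]

[u2, u4] = [[2, 2], [2, -2]]
[u3, [u2, u4]] = [[-2, 4], [0, 2]]
[u5, [u3, [u2, u4]]] = [[4, -20], [4, -4]]
[[u5, [u3, [u2, u4]]], u1] = [[32, -44], [4, -32]]


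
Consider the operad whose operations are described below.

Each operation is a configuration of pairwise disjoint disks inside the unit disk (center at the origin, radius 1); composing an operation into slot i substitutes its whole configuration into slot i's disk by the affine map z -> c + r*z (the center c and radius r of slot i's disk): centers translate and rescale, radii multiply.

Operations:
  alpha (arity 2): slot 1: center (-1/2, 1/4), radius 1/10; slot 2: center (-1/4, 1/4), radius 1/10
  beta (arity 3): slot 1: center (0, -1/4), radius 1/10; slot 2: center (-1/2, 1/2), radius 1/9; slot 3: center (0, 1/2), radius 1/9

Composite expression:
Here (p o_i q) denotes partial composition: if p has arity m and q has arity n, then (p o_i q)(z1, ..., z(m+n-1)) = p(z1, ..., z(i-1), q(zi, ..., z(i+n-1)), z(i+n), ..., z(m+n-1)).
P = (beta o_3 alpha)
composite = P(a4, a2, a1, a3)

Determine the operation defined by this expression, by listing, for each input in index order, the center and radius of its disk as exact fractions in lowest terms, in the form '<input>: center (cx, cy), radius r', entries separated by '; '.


a1: center (-1/18, 19/36), radius 1/90; a2: center (-1/2, 1/2), radius 1/9; a3: center (-1/36, 19/36), radius 1/90; a4: center (0, -1/4), radius 1/10

Nesting under beta composes maps z -> c + r*z down each a-path.
input a4: applying the 1 nested substitution gives center (0, -1/4), radius 1/10
input a2: applying the 1 nested substitution gives center (-1/2, 1/2), radius 1/9
input a1: applying the 2 nested substitutions gives center (-1/18, 19/36), radius 1/90
input a3: applying the 2 nested substitutions gives center (-1/36, 19/36), radius 1/90


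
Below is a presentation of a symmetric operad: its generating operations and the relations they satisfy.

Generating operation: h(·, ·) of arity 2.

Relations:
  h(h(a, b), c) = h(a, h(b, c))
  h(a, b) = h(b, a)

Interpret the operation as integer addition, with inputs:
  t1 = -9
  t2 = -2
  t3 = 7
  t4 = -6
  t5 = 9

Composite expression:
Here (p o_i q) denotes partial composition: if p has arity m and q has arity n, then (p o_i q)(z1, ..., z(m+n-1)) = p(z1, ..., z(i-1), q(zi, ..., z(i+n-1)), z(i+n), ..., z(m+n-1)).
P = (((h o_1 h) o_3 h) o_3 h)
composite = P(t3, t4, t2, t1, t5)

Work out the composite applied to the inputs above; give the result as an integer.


-1

h(t3, t4) = 1
h(t2, t1) = -11
h(h(t2, t1), t5) = -2
h(h(t3, t4), h(h(t2, t1), t5)) = -1


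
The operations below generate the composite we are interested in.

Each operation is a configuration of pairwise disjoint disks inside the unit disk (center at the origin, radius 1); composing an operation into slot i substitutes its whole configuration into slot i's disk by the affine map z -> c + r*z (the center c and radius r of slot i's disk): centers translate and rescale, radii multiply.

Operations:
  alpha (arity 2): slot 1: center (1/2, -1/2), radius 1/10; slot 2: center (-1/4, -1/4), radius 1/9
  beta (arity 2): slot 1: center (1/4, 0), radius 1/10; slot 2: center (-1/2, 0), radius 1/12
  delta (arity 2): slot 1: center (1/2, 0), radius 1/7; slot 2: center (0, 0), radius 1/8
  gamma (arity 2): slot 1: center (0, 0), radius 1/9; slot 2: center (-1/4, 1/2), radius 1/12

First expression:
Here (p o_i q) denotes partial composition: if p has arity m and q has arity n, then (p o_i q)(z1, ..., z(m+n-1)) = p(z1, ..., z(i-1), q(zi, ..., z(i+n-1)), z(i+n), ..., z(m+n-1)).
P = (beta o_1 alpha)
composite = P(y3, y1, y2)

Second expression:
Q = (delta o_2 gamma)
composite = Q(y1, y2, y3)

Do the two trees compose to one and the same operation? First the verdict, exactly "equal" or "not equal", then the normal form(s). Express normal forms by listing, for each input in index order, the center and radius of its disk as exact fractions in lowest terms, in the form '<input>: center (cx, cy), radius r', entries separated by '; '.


The first expression, normalized: y1: center (9/40, -1/40), radius 1/90; y2: center (-1/2, 0), radius 1/12; y3: center (3/10, -1/20), radius 1/100
The second expression, normalized: y1: center (1/2, 0), radius 1/7; y2: center (0, 0), radius 1/72; y3: center (-1/32, 1/16), radius 1/96
Distinct normal forms: not equal.

not equal; first: y1: center (9/40, -1/40), radius 1/90; y2: center (-1/2, 0), radius 1/12; y3: center (3/10, -1/20), radius 1/100; second: y1: center (1/2, 0), radius 1/7; y2: center (0, 0), radius 1/72; y3: center (-1/32, 1/16), radius 1/96


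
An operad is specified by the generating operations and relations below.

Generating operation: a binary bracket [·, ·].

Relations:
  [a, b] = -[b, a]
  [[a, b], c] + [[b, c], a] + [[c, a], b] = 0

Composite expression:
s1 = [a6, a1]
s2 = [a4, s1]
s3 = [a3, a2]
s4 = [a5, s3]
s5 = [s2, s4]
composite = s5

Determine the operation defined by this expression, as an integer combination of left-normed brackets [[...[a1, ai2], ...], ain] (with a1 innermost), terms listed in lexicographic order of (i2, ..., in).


[[[[[a1, a6], a4], a2], a3], a5] - [[[[[a1, a6], a4], a3], a2], a5] - [[[[[a1, a6], a4], a5], a2], a3] + [[[[[a1, a6], a4], a5], a3], a2]

In the tensor algebra, words opening a1 carry the a1-anchored form.
Composite bracket: [[a4, [a6, a1]], [a5, [a3, a2]]]
Applying ab - ba throughout gives 32 signed words (2^5 = 32).
Collect the words opening with a1:
  the word a1a6a4a2a3a5 carries sign +1 and contributes +[[[[[a1, a6], a4], a2], a3], a5]
  the word a1a6a4a3a2a5 carries sign -1 and contributes -[[[[[a1, a6], a4], a3], a2], a5]
  the word a1a6a4a5a2a3 carries sign -1 and contributes -[[[[[a1, a6], a4], a5], a2], a3]
  the word a1a6a4a5a3a2 carries sign +1 and contributes +[[[[[a1, a6], a4], a5], a3], a2]


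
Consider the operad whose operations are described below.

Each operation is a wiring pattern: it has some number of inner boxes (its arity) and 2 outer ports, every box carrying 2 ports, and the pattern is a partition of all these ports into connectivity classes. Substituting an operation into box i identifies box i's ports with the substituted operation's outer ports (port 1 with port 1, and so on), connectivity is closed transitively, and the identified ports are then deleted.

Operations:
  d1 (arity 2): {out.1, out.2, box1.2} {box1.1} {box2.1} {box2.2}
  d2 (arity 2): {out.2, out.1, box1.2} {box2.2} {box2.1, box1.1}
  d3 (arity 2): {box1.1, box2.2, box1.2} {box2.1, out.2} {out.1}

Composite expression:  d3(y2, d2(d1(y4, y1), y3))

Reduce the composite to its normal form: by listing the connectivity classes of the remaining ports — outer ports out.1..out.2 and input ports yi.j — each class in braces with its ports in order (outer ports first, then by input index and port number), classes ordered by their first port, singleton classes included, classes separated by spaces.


Two ports join when wires chain via d3-identified ports.
stage d1: inputs (y4, y1), connectivity {out.1, out.2, y4.2} {y1.1} {y1.2} {y4.1}, out.j its boundary
stage d2: inputs (y4, y1, y3), connectivity {out.1, out.2, y3.1, y4.2} {y1.1} {y1.2} {y3.2} {y4.1}, out.j its boundary
stage d3: inputs (y2, y4, y1, y3), connectivity {out.1} {out.2, y2.1, y2.2, y3.1, y4.2} {y1.1} {y1.2} {y3.2} {y4.1}, out.j its boundary

{out.1} {out.2, y2.1, y2.2, y3.1, y4.2} {y1.1} {y1.2} {y3.2} {y4.1}


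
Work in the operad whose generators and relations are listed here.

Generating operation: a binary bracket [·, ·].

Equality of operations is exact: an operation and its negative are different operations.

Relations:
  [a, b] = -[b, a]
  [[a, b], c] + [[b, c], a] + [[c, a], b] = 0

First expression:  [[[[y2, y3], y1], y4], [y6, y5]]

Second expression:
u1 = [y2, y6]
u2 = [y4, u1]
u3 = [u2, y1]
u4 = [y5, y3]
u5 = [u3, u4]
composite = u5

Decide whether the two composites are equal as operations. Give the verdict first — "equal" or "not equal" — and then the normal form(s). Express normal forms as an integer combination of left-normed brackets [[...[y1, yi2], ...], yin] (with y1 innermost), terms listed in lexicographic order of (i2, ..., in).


not equal: they reduce to [[[[[y1, y2], y3], y4], y5], y6] - [[[[[y1, y2], y3], y4], y6], y5] - [[[[[y1, y3], y2], y4], y5], y6] + [[[[[y1, y3], y2], y4], y6], y5] and -[[[[[y1, y2], y6], y4], y3], y5] + [[[[[y1, y2], y6], y4], y5], y3] + [[[[[y1, y4], y2], y6], y3], y5] - [[[[[y1, y4], y2], y6], y5], y3] - [[[[[y1, y4], y6], y2], y3], y5] + [[[[[y1, y4], y6], y2], y5], y3] + [[[[[y1, y6], y2], y4], y3], y5] - [[[[[y1, y6], y2], y4], y5], y3]

The first expression reduces to [[[[[y1, y2], y3], y4], y5], y6] - [[[[[y1, y2], y3], y4], y6], y5] - [[[[[y1, y3], y2], y4], y5], y6] + [[[[[y1, y3], y2], y4], y6], y5]
The second expression reduces to -[[[[[y1, y2], y6], y4], y3], y5] + [[[[[y1, y2], y6], y4], y5], y3] + [[[[[y1, y4], y2], y6], y3], y5] - [[[[[y1, y4], y2], y6], y5], y3] - [[[[[y1, y4], y6], y2], y3], y5] + [[[[[y1, y4], y6], y2], y5], y3] + [[[[[y1, y6], y2], y4], y3], y5] - [[[[[y1, y6], y2], y4], y5], y3]
No match — not equal.


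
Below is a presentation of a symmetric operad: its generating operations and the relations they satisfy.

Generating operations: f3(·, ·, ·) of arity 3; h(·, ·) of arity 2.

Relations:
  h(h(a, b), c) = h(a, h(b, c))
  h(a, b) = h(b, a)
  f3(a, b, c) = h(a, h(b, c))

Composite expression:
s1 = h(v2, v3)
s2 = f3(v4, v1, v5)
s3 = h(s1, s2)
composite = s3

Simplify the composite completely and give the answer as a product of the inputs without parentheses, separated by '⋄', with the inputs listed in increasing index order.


v1 ⋄ v2 ⋄ v3 ⋄ v4 ⋄ v5

Any arrangement under h is one operation, so sort the v-inputs.
h(v2, v3) unparenthesizes to v2 ⋄ v3
f3(v4, v1, v5) unparenthesizes to v4 ⋄ v1 ⋄ v5
h(h(v2, v3), f3(v4, v1, v5)) unparenthesizes to v2 ⋄ v3 ⋄ v4 ⋄ v1 ⋄ v5
rearranged into index order: v1 ⋄ v2 ⋄ v3 ⋄ v4 ⋄ v5


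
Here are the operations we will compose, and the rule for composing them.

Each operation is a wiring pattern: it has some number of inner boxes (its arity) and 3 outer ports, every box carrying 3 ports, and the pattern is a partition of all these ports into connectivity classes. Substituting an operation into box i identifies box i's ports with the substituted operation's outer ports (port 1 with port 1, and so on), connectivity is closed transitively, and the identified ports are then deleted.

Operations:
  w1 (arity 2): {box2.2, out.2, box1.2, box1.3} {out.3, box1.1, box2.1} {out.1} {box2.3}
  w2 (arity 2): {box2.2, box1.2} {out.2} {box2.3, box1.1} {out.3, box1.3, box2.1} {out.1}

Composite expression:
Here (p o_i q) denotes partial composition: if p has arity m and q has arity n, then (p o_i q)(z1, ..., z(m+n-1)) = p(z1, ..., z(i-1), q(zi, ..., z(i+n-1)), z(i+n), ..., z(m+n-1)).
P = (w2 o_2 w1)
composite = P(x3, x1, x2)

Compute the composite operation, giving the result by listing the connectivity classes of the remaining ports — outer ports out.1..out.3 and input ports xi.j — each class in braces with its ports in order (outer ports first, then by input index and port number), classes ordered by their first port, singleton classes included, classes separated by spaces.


{out.1} {out.2} {out.3, x3.3} {x1.1, x2.1, x3.1} {x1.2, x1.3, x2.2, x3.2} {x2.3}


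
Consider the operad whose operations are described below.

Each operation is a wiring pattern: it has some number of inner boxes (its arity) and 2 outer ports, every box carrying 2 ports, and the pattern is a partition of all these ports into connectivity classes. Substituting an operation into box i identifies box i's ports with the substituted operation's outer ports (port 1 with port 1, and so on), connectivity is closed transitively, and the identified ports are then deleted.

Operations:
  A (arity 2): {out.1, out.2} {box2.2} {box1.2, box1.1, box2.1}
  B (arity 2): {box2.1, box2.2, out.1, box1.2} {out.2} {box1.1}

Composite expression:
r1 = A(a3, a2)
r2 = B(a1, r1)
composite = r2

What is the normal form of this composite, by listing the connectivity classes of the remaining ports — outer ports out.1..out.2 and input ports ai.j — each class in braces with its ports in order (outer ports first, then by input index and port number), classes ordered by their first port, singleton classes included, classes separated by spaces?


{out.1, a1.2} {out.2} {a1.1} {a2.1, a3.1, a3.2} {a2.2}

Reachability decides: close wires over B-identified ports.
the subtree at A composes to {out.1, out.2} {a2.1, a3.1, a3.2} {a2.2} on (a3, a2); out.j = own outer ports
the subtree at B composes to {out.1, a1.2} {out.2} {a1.1} {a2.1, a3.1, a3.2} {a2.2} on (a1, a3, a2); out.j = own outer ports


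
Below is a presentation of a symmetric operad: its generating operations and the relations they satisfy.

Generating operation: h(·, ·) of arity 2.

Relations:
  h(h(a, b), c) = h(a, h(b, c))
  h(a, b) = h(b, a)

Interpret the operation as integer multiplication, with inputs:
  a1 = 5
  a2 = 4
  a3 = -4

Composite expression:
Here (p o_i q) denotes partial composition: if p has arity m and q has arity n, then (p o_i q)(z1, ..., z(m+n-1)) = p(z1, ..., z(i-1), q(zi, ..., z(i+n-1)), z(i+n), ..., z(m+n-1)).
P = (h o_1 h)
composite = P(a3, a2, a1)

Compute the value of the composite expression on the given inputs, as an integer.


-80

h(a3, a2) = -16
h(h(a3, a2), a1) = -80


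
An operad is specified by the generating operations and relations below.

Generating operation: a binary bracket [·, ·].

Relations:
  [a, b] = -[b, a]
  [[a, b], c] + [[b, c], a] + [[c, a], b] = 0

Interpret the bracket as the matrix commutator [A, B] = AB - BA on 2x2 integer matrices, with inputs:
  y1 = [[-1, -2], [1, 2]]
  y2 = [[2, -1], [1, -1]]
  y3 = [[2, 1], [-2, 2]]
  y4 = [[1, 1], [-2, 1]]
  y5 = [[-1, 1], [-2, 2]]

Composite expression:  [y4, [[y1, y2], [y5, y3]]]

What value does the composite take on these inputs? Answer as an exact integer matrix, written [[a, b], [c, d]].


[[0, 72], [144, 0]]


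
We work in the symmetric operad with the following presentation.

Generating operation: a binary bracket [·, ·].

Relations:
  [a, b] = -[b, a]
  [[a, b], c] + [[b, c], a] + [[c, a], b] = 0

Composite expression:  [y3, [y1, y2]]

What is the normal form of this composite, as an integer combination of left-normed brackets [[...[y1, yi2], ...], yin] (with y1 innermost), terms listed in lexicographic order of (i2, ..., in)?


-[[y1, y2], y3]

In the tensor algebra, words opening y1 carry the y1-anchored form.
Composite bracket: [y3, [y1, y2]]
Full expansion: 4 signed words from ab - ba (2^2 = 4).
Coefficients come from the y1-initial words:
  sign of y1y2y3 is -1, so it contributes -[[y1, y2], y3]


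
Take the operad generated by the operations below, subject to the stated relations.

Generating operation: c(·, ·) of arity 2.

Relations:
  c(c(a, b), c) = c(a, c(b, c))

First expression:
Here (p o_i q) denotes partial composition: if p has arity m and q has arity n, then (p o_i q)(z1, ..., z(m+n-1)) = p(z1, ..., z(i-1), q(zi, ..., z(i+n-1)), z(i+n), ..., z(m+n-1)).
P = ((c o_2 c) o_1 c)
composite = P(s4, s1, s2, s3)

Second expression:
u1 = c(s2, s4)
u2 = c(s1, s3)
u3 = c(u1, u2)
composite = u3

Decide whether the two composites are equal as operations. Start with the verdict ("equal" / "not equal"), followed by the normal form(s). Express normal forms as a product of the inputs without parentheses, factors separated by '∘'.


not equal; first: s4 ∘ s1 ∘ s2 ∘ s3; second: s2 ∘ s4 ∘ s1 ∘ s3

The first composite normalizes to s4 ∘ s1 ∘ s2 ∘ s3
The second composite normalizes to s2 ∘ s4 ∘ s1 ∘ s3
Different reductions; not equal.


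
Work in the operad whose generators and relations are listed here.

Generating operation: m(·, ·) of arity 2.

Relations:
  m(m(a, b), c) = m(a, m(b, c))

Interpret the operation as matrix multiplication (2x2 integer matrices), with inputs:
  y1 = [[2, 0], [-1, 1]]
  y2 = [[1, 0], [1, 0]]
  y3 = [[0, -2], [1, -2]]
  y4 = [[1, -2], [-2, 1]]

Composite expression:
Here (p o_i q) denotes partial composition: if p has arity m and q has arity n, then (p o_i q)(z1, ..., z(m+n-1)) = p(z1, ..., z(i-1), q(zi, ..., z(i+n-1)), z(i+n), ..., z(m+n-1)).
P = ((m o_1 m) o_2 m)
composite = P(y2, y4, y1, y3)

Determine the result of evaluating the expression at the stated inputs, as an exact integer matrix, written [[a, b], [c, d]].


m(y4, y1) = [[4, -2], [-5, 1]]
m(y2, m(y4, y1)) = [[4, -2], [4, -2]]
m(m(y2, m(y4, y1)), y3) = [[-2, -4], [-2, -4]]

[[-2, -4], [-2, -4]]


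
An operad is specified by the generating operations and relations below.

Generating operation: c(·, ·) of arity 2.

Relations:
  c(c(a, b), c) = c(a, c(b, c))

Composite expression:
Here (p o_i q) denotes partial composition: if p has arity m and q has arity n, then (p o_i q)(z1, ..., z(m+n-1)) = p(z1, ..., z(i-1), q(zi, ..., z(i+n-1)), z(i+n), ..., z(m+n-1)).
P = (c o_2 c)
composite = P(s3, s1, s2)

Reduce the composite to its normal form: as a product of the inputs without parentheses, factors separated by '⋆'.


s3 ⋆ s1 ⋆ s2


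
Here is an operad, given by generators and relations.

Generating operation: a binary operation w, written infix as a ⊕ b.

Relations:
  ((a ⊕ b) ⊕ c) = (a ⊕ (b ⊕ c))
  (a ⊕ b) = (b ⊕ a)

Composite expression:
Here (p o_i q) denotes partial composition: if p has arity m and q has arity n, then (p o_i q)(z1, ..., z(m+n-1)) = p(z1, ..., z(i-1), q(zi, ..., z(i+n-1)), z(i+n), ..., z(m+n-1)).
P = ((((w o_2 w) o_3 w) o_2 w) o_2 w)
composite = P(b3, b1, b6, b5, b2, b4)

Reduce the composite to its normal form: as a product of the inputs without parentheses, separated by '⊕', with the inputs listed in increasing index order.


b1 ⊕ b2 ⊕ b3 ⊕ b4 ⊕ b5 ⊕ b6

Any arrangement under w is one operation, so sort the b-inputs.
(b1 ⊕ b6) collapses to b1 ⊕ b6
((b1 ⊕ b6) ⊕ b5) collapses to b1 ⊕ b6 ⊕ b5
(b2 ⊕ b4) collapses to b2 ⊕ b4
(((b1 ⊕ b6) ⊕ b5) ⊕ (b2 ⊕ b4)) collapses to b1 ⊕ b6 ⊕ b5 ⊕ b2 ⊕ b4
(b3 ⊕ (((b1 ⊕ b6) ⊕ b5) ⊕ (b2 ⊕ b4))) collapses to b3 ⊕ b1 ⊕ b6 ⊕ b5 ⊕ b2 ⊕ b4
commutativity sorts the factors: b1 ⊕ b2 ⊕ b3 ⊕ b4 ⊕ b5 ⊕ b6


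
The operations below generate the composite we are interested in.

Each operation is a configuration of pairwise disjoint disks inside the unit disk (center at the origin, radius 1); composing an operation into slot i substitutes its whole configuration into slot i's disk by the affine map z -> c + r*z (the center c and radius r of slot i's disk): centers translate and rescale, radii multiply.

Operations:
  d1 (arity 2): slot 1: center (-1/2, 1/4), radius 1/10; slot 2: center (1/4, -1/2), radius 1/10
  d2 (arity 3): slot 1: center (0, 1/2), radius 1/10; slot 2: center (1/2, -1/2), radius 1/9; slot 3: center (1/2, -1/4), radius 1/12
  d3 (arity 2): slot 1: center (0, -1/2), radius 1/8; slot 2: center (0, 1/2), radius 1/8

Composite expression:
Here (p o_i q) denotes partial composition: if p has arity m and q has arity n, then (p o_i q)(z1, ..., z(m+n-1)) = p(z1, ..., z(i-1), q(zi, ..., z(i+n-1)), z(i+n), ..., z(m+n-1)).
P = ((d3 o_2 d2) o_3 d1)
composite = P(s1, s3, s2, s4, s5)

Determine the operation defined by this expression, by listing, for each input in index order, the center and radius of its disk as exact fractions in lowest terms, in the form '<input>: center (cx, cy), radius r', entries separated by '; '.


s1: center (0, -1/2), radius 1/8; s2: center (1/18, 127/288), radius 1/720; s3: center (0, 9/16), radius 1/80; s4: center (19/288, 31/72), radius 1/720; s5: center (1/16, 15/32), radius 1/96

Follow each s-input down from d3: c' goes to c + r*c', radius to r*r'.
tracing s1 down its 1-map path: center (0, -1/2), radius 1/8
tracing s3 down its 2-map path: center (0, 9/16), radius 1/80
tracing s2 down its 3-map path: center (1/18, 127/288), radius 1/720
tracing s4 down its 3-map path: center (19/288, 31/72), radius 1/720
tracing s5 down its 2-map path: center (1/16, 15/32), radius 1/96


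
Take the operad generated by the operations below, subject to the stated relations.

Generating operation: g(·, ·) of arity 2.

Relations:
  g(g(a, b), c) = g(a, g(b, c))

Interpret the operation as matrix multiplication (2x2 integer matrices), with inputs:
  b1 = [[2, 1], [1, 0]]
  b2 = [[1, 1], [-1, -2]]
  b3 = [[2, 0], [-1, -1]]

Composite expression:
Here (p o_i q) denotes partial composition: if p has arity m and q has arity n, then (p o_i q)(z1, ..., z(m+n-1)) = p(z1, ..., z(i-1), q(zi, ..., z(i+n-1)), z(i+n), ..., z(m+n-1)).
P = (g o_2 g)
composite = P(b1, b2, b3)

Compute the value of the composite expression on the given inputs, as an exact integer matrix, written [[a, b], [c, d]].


g(b2, b3) = [[1, -1], [0, 2]]
g(b1, g(b2, b3)) = [[2, 0], [1, -1]]

[[2, 0], [1, -1]]


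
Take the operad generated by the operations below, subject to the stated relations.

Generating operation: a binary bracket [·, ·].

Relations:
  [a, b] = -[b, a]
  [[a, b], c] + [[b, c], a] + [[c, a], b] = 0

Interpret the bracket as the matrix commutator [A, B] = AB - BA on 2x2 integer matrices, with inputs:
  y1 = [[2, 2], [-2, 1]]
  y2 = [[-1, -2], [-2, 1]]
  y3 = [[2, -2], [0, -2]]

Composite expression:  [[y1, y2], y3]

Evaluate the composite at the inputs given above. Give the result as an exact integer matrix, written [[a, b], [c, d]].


[[12, 24], [24, -12]]

[y1, y2] = [[-8, 2], [6, 8]]
[[y1, y2], y3] = [[12, 24], [24, -12]]


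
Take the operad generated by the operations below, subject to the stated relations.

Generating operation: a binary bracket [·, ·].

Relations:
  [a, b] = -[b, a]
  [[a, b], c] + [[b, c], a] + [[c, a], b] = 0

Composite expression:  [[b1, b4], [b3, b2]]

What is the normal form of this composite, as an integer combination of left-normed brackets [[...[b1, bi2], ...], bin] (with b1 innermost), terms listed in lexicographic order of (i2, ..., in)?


-[[[b1, b4], b2], b3] + [[[b1, b4], b3], b2]

In the tensor algebra, words opening b1 carry the b1-anchored form.
Composite bracket: [[b1, b4], [b3, b2]]
The bracket unfolds into 8 signed words via [a, b] = ab - ba (2^3 = 8).
The b1-initial words carry the normal form:
  word b1b4b2b3 has sign -1, contributing -[[[b1, b4], b2], b3]
  word b1b4b3b2 has sign +1, contributing +[[[b1, b4], b3], b2]


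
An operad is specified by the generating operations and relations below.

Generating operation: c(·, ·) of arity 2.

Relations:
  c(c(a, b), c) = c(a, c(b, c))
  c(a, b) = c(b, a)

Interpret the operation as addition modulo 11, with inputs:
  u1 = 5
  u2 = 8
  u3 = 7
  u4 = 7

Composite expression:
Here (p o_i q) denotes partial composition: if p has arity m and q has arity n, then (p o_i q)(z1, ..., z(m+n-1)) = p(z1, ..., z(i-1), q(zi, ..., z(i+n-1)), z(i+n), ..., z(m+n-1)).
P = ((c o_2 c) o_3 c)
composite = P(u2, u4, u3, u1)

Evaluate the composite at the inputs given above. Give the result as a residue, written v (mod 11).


5 (mod 11)

c(u3, u1) = 1
c(u4, c(u3, u1)) = 8
c(u2, c(u4, c(u3, u1))) = 5


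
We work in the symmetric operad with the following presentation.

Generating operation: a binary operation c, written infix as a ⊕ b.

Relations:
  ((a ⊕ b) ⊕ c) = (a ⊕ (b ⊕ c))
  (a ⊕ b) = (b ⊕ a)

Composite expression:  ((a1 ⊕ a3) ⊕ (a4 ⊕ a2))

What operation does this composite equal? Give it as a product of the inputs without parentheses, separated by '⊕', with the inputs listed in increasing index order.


a1 ⊕ a2 ⊕ a3 ⊕ a4

With c associative and commutative, the a-input set is all that matters.
(a1 ⊕ a3) unparenthesizes to a1 ⊕ a3
(a4 ⊕ a2) unparenthesizes to a4 ⊕ a2
((a1 ⊕ a3) ⊕ (a4 ⊕ a2)) unparenthesizes to a1 ⊕ a3 ⊕ a4 ⊕ a2
rearranged into index order: a1 ⊕ a2 ⊕ a3 ⊕ a4


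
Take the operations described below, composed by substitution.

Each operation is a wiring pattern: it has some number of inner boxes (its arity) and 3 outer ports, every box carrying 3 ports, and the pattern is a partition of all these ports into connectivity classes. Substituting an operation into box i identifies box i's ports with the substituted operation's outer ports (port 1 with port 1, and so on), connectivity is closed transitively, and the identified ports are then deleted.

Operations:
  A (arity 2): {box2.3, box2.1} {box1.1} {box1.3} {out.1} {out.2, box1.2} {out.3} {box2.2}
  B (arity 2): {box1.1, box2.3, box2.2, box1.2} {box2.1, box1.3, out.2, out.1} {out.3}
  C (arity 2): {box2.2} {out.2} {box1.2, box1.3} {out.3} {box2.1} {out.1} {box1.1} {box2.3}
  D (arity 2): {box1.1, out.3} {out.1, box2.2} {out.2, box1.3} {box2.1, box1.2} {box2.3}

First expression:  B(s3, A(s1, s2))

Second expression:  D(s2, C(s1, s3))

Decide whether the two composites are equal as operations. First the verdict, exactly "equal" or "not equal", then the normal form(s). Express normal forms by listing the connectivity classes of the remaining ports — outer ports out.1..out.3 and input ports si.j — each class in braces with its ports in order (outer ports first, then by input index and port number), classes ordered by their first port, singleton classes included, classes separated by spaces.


not equal — first {out.1, out.2, s3.3} {out.3} {s1.1} {s1.2, s3.1, s3.2} {s1.3} {s2.1, s2.3} {s2.2}, second {out.1} {out.2, s2.3} {out.3, s2.1} {s1.1} {s1.2, s1.3} {s2.2} {s3.1} {s3.2} {s3.3}

The first expression, normalized: {out.1, out.2, s3.3} {out.3} {s1.1} {s1.2, s3.1, s3.2} {s1.3} {s2.1, s2.3} {s2.2}
The second expression, normalized: {out.1} {out.2, s2.3} {out.3, s2.1} {s1.1} {s1.2, s1.3} {s2.2} {s3.1} {s3.2} {s3.3}
Different reductions; not equal.
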